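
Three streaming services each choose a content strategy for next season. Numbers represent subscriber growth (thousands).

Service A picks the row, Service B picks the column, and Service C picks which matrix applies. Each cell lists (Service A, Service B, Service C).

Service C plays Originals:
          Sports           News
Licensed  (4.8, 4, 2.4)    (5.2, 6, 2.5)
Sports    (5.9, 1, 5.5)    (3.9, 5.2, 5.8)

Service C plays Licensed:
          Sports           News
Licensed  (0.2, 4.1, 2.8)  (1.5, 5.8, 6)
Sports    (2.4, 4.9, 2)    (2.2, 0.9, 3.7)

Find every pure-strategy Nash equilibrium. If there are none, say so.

There is no pure-strategy Nash equilibrium.

(Licensed, Sports, Originals): Service A can switch to Sports (4.8 → 5.9). Not NE.
(Licensed, Sports, Licensed): Service A can switch to Sports (0.2 → 2.4). Not NE.
(Licensed, News, Originals): Service C can switch to Licensed (2.5 → 6). Not NE.
(Licensed, News, Licensed): Service A can switch to Sports (1.5 → 2.2). Not NE.
(Sports, Sports, Originals): Service B can switch to News (1 → 5.2). Not NE.
(Sports, Sports, Licensed): Service C can switch to Originals (2 → 5.5). Not NE.
(The remaining 2 profiles each have a profitable deviation by the same check.)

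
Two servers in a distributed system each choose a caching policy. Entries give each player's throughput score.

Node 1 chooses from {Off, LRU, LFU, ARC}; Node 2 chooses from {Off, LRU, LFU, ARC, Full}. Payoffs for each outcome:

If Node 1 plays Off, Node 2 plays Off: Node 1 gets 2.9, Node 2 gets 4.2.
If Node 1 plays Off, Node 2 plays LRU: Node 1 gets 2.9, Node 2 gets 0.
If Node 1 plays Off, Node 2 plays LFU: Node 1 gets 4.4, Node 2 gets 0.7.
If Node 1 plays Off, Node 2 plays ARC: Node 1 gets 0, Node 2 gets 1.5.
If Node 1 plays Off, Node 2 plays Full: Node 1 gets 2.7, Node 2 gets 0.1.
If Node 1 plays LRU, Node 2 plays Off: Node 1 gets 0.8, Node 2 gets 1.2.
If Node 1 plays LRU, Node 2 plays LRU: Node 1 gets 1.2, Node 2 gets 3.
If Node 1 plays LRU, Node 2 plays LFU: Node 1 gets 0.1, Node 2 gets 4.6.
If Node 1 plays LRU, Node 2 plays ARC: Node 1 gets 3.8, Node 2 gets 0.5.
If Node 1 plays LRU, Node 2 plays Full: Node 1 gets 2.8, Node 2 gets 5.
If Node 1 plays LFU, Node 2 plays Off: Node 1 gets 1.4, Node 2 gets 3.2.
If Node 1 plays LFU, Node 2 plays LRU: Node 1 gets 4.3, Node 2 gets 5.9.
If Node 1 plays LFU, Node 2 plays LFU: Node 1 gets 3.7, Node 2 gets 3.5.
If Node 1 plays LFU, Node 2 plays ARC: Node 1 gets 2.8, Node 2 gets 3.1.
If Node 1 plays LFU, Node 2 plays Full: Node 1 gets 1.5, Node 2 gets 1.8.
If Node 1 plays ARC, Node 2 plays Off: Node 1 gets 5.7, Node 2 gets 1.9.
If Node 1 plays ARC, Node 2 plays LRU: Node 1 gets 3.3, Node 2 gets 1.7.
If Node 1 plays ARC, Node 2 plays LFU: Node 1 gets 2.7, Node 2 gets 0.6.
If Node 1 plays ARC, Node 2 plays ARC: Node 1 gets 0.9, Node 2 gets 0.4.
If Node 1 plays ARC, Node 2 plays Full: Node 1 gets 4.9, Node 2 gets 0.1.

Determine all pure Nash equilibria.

(LFU, LRU), (ARC, Off)

For each strategy profile, look for a profitable unilateral deviation.
(Off, Off): Node 1 can switch to ARC (2.9 → 5.7). Not NE.
(Off, LRU): Node 1 can switch to LFU (2.9 → 4.3). Not NE.
(Off, LFU): Node 2 can switch to Off (0.7 → 4.2). Not NE.
(Off, ARC): Node 1 can switch to LRU (0 → 3.8). Not NE.
(Off, Full): Node 1 can switch to LRU (2.7 → 2.8). Not NE.
(LRU, Off): Node 1 can switch to Off (0.8 → 2.9). Not NE.
(LRU, LRU): Node 1 can switch to Off (1.2 → 2.9). Not NE.
(LRU, LFU): Node 1 can switch to Off (0.1 → 4.4). Not NE.
(LFU, LRU): Node 1 gets 4.3, best alternative 3.3; Node 2 gets 5.9, best alternative 3.5. No profitable deviation — NE.
(ARC, Off): Node 1 gets 5.7, best alternative 2.9; Node 2 gets 1.9, best alternative 1.7. No profitable deviation — NE.
(The remaining 10 profiles each have a profitable deviation by the same check.)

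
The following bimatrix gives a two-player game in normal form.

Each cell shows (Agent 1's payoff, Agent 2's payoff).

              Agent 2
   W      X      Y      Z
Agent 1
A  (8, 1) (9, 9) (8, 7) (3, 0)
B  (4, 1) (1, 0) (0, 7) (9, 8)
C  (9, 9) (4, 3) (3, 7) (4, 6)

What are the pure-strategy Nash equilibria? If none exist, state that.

(A, W): Agent 1 can switch to C (8 → 9). Not NE.
(A, X): Agent 1 gets 9, best alternative 4; Agent 2 gets 9, best alternative 7. No profitable deviation — NE.
(A, Y): Agent 2 can switch to X (7 → 9). Not NE.
(A, Z): Agent 1 can switch to B (3 → 9). Not NE.
(B, W): Agent 1 can switch to A (4 → 8). Not NE.
(B, X): Agent 1 can switch to A (1 → 9). Not NE.
(B, Y): Agent 1 can switch to A (0 → 8). Not NE.
(B, Z): Agent 1 gets 9, best alternative 4; Agent 2 gets 8, best alternative 7. No profitable deviation — NE.
(C, W): Agent 1 gets 9, best alternative 8; Agent 2 gets 9, best alternative 7. No profitable deviation — NE.
(C, X): Agent 1 can switch to A (4 → 9). Not NE.
(C, Y): Agent 1 can switch to A (3 → 8). Not NE.
(The remaining 1 profile has a profitable deviation by the same check.)

The pure Nash equilibria are (A, X) and (B, Z) and (C, W).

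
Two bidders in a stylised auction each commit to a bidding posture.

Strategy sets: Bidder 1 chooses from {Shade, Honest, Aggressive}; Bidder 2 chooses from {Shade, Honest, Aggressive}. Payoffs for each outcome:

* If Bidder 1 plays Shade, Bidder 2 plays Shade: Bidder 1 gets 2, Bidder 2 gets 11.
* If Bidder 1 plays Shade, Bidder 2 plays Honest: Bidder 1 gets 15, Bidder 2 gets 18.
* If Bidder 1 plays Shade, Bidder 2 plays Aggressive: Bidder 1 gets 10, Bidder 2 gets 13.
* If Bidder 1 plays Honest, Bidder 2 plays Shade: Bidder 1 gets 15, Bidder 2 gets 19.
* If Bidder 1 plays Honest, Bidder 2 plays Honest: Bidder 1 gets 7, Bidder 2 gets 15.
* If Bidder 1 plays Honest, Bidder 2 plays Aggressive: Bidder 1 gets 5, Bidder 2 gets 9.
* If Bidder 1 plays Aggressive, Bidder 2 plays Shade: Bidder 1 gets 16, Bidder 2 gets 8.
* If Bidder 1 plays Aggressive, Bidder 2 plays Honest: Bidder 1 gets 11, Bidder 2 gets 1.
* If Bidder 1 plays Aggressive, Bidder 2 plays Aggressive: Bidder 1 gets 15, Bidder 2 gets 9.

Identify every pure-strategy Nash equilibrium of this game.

Pure-strategy Nash equilibria: (Shade, Honest) and (Aggressive, Aggressive)

(Shade, Shade): Bidder 1 can switch to Honest (2 → 15). Not NE.
(Shade, Honest): Bidder 1 gets 15, best alternative 11; Bidder 2 gets 18, best alternative 13. No profitable deviation — NE.
(Shade, Aggressive): Bidder 1 can switch to Aggressive (10 → 15). Not NE.
(Honest, Shade): Bidder 1 can switch to Aggressive (15 → 16). Not NE.
(Honest, Honest): Bidder 1 can switch to Shade (7 → 15). Not NE.
(Honest, Aggressive): Bidder 1 can switch to Shade (5 → 10). Not NE.
(Aggressive, Shade): Bidder 2 can switch to Aggressive (8 → 9). Not NE.
(Aggressive, Aggressive): Bidder 1 gets 15, best alternative 10; Bidder 2 gets 9, best alternative 8. No profitable deviation — NE.
(The remaining 1 profile has a profitable deviation by the same check.)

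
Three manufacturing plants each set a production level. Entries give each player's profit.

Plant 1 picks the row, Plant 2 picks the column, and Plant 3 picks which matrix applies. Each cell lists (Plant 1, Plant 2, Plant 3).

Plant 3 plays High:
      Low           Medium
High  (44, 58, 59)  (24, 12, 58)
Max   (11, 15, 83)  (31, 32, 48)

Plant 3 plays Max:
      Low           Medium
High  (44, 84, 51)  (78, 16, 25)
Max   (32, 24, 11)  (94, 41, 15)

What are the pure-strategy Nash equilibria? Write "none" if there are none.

Mark each player's best response to every combination of opponents' strategies; a profile where every player is best-responding is a pure Nash equilibrium.
Plant 1 against (Low, High): payoffs 44, 11 → best response High.
Plant 1 against (Low, Max): payoffs 44, 32 → best response High.
Plant 1 against (Medium, High): payoffs 24, 31 → best response Max.
Plant 1 against (Medium, Max): payoffs 78, 94 → best response Max.
Plant 2 against (High, High): payoffs 58, 12 → best response Low.
Plant 2 against (High, Max): payoffs 84, 16 → best response Low.
Plant 2 against (Max, High): payoffs 15, 32 → best response Medium.
Plant 2 against (Max, Max): payoffs 24, 41 → best response Medium.
Plant 3 against (High, Low): payoffs 59, 51 → best response High.
Plant 3 against (High, Medium): payoffs 58, 25 → best response High.
Plant 3 against (Max, Low): payoffs 83, 11 → best response High.
Plant 3 against (Max, Medium): payoffs 48, 15 → best response High.
Mutual best responses: (High, Low, High); (Max, Medium, High).

The pure Nash equilibria are (High, Low, High) and (Max, Medium, High).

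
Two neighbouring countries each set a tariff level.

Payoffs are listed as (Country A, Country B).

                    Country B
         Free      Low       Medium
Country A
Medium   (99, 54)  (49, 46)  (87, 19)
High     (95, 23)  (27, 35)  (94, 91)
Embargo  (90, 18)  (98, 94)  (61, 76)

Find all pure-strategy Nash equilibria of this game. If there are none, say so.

Check each profile: it is a Nash equilibrium iff no player can strictly gain by switching unilaterally.
(Medium, Free): Country A gets 99, best alternative 95; Country B gets 54, best alternative 46. No profitable deviation — NE.
(Medium, Low): Country A can switch to Embargo (49 → 98). Not NE.
(Medium, Medium): Country A can switch to High (87 → 94). Not NE.
(High, Free): Country A can switch to Medium (95 → 99). Not NE.
(High, Low): Country A can switch to Medium (27 → 49). Not NE.
(High, Medium): Country A gets 94, best alternative 87; Country B gets 91, best alternative 35. No profitable deviation — NE.
(Embargo, Free): Country A can switch to Medium (90 → 99). Not NE.
(Embargo, Low): Country A gets 98, best alternative 49; Country B gets 94, best alternative 76. No profitable deviation — NE.
(Embargo, Medium): Country A can switch to Medium (61 → 87). Not NE.

Pure-strategy Nash equilibria: (Medium, Free), (High, Medium), (Embargo, Low)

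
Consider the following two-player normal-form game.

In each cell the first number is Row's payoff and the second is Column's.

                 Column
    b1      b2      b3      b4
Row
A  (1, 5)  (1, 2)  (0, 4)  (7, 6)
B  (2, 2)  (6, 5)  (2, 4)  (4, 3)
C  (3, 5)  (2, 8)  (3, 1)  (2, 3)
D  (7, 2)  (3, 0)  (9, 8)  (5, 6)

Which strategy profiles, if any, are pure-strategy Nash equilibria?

Pure-strategy Nash equilibria: (A, b4) and (B, b2) and (D, b3)

Row against b1: payoffs 1, 2, 3, 7 → best response D.
Row against b2: payoffs 1, 6, 2, 3 → best response B.
Row against b3: payoffs 0, 2, 3, 9 → best response D.
Row against b4: payoffs 7, 4, 2, 5 → best response A.
Column against A: payoffs 5, 2, 4, 6 → best response b4.
Column against B: payoffs 2, 5, 4, 3 → best response b2.
Column against C: payoffs 5, 8, 1, 3 → best response b2.
Column against D: payoffs 2, 0, 8, 6 → best response b3.
Mutual best responses: (A, b4); (B, b2); (D, b3).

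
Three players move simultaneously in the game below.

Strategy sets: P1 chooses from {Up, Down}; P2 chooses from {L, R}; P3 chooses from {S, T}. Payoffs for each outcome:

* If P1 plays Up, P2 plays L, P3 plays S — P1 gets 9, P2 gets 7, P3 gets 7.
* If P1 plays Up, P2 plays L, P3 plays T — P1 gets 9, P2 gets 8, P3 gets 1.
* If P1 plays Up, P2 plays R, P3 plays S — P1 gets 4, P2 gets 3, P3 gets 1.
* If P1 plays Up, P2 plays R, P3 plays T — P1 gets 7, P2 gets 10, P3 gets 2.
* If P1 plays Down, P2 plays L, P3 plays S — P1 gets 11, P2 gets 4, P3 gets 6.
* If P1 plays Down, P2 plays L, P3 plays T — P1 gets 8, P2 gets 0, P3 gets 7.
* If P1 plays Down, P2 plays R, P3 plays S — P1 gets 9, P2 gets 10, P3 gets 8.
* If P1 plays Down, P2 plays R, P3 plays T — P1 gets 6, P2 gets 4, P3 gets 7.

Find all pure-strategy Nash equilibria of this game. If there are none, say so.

The pure Nash equilibria are (Up, R, T); (Down, R, S).

(Up, L, S): P1 can switch to Down (9 → 11). Not NE.
(Up, L, T): P2 can switch to R (8 → 10). Not NE.
(Up, R, S): P1 can switch to Down (4 → 9). Not NE.
(Up, R, T): P1 gets 7, best alternative 6; P2 gets 10, best alternative 8; P3 gets 2, best alternative 1. No profitable deviation — NE.
(Down, L, S): P2 can switch to R (4 → 10). Not NE.
(Down, L, T): P1 can switch to Up (8 → 9). Not NE.
(Down, R, S): P1 gets 9, best alternative 4; P2 gets 10, best alternative 4; P3 gets 8, best alternative 7. No profitable deviation — NE.
(Down, R, T): P1 can switch to Up (6 → 7). Not NE.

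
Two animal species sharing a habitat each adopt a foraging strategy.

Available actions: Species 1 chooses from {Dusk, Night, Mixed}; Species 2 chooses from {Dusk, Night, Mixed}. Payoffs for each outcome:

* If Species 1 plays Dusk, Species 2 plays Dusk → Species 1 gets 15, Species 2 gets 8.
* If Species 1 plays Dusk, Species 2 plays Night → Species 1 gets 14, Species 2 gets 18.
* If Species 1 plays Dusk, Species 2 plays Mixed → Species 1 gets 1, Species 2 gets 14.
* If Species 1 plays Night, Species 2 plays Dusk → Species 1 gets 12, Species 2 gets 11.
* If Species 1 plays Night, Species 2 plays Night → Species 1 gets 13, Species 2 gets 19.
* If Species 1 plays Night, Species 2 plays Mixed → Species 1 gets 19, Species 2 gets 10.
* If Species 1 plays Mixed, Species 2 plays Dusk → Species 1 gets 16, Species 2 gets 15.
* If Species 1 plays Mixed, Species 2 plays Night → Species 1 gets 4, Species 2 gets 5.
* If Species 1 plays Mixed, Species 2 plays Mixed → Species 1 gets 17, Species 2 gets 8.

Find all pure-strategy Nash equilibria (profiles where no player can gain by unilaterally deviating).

(Dusk, Dusk): Species 1 can switch to Mixed (15 → 16). Not NE.
(Dusk, Night): Species 1 gets 14, best alternative 13; Species 2 gets 18, best alternative 14. No profitable deviation — NE.
(Dusk, Mixed): Species 1 can switch to Night (1 → 19). Not NE.
(Night, Dusk): Species 1 can switch to Dusk (12 → 15). Not NE.
(Night, Night): Species 1 can switch to Dusk (13 → 14). Not NE.
(Night, Mixed): Species 2 can switch to Dusk (10 → 11). Not NE.
(Mixed, Dusk): Species 1 gets 16, best alternative 15; Species 2 gets 15, best alternative 8. No profitable deviation — NE.
(Mixed, Night): Species 1 can switch to Dusk (4 → 14). Not NE.
(The remaining 1 profile has a profitable deviation by the same check.)

The pure Nash equilibria are (Dusk, Night), (Mixed, Dusk).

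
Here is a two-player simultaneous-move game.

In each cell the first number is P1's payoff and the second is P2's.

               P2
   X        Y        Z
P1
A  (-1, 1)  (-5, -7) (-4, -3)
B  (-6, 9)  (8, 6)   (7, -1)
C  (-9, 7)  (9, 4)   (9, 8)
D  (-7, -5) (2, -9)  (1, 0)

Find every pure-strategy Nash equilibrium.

P1 against X: payoffs -1, -6, -9, -7 → best response A.
P1 against Y: payoffs -5, 8, 9, 2 → best response C.
P1 against Z: payoffs -4, 7, 9, 1 → best response C.
P2 against A: payoffs 1, -7, -3 → best response X.
P2 against B: payoffs 9, 6, -1 → best response X.
P2 against C: payoffs 7, 4, 8 → best response Z.
P2 against D: payoffs -5, -9, 0 → best response Z.
Mutual best responses: (A, X); (C, Z).

Pure-strategy Nash equilibria: (A, X); (C, Z)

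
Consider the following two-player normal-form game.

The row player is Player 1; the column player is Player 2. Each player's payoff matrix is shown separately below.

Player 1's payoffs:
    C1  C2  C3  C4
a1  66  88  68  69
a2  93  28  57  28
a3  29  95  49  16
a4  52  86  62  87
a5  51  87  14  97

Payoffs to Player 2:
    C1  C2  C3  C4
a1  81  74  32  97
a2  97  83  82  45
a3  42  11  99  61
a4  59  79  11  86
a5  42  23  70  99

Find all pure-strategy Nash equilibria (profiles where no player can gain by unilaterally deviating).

Pure-strategy Nash equilibria: (a2, C1), (a5, C4)

Player 1 against C1: payoffs 66, 93, 29, 52, 51 → best response a2.
Player 1 against C2: payoffs 88, 28, 95, 86, 87 → best response a3.
Player 1 against C3: payoffs 68, 57, 49, 62, 14 → best response a1.
Player 1 against C4: payoffs 69, 28, 16, 87, 97 → best response a5.
Player 2 against a1: payoffs 81, 74, 32, 97 → best response C4.
Player 2 against a2: payoffs 97, 83, 82, 45 → best response C1.
Player 2 against a3: payoffs 42, 11, 99, 61 → best response C3.
Player 2 against a4: payoffs 59, 79, 11, 86 → best response C4.
Player 2 against a5: payoffs 42, 23, 70, 99 → best response C4.
Mutual best responses: (a2, C1); (a5, C4).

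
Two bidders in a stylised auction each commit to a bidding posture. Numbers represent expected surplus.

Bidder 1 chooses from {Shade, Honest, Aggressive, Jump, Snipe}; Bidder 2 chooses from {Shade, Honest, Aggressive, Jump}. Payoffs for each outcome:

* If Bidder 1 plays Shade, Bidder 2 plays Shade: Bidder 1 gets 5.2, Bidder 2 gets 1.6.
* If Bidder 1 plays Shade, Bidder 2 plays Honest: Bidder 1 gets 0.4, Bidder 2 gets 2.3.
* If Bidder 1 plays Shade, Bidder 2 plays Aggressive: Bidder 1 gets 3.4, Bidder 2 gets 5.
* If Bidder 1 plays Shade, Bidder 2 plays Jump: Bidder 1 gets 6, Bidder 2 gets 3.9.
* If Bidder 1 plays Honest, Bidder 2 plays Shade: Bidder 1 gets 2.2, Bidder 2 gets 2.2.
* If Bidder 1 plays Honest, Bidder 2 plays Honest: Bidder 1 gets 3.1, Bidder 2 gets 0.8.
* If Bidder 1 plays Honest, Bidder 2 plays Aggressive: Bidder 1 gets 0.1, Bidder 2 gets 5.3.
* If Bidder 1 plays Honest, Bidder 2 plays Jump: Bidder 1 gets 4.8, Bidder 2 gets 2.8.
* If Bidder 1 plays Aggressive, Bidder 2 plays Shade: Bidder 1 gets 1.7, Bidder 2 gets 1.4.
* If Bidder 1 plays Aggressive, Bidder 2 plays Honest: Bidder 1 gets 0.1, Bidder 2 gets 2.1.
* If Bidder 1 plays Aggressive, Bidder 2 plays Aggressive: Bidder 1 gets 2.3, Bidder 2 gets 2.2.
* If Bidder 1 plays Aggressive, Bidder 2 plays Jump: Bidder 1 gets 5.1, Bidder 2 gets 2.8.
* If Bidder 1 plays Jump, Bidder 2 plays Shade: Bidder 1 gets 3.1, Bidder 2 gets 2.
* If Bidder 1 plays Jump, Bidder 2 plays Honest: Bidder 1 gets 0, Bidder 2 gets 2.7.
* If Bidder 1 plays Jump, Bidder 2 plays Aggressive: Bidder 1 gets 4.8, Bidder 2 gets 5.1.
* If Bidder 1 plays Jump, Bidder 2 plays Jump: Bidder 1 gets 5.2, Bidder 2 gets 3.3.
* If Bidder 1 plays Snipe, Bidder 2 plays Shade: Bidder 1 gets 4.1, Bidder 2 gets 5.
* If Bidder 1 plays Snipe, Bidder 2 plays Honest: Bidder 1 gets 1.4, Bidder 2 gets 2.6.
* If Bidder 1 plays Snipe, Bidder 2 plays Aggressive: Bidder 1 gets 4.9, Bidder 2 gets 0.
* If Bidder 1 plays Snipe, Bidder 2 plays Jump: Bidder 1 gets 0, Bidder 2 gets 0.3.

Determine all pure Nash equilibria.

Bidder 1 against Shade: payoffs 5.2, 2.2, 1.7, 3.1, 4.1 → best response Shade.
Bidder 1 against Honest: payoffs 0.4, 3.1, 0.1, 0, 1.4 → best response Honest.
Bidder 1 against Aggressive: payoffs 3.4, 0.1, 2.3, 4.8, 4.9 → best response Snipe.
Bidder 1 against Jump: payoffs 6, 4.8, 5.1, 5.2, 0 → best response Shade.
Bidder 2 against Shade: payoffs 1.6, 2.3, 5, 3.9 → best response Aggressive.
Bidder 2 against Honest: payoffs 2.2, 0.8, 5.3, 2.8 → best response Aggressive.
Bidder 2 against Aggressive: payoffs 1.4, 2.1, 2.2, 2.8 → best response Jump.
Bidder 2 against Jump: payoffs 2, 2.7, 5.1, 3.3 → best response Aggressive.
Bidder 2 against Snipe: payoffs 5, 2.6, 0, 0.3 → best response Shade.
No profile is a mutual best response for all players.

none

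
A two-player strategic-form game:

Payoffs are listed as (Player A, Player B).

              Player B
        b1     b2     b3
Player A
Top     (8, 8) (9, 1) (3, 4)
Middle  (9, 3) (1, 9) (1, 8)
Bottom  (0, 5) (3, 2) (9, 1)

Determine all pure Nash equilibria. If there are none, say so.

Mark each player's best response to every combination of opponents' strategies; a profile where every player is best-responding is a pure Nash equilibrium.
Player A against b1: payoffs 8, 9, 0 → best response Middle.
Player A against b2: payoffs 9, 1, 3 → best response Top.
Player A against b3: payoffs 3, 1, 9 → best response Bottom.
Player B against Top: payoffs 8, 1, 4 → best response b1.
Player B against Middle: payoffs 3, 9, 8 → best response b2.
Player B against Bottom: payoffs 5, 2, 1 → best response b1.
No profile is a mutual best response for all players.

No pure-strategy Nash equilibrium.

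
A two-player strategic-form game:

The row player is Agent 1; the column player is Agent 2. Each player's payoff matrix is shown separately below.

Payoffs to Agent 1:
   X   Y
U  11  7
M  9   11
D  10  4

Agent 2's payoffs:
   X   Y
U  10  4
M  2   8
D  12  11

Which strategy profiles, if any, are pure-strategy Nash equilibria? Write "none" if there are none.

The pure Nash equilibria are (U, X) and (M, Y).

Check each profile: it is a Nash equilibrium iff no player can strictly gain by switching unilaterally.
(U, X): Agent 1 gets 11, best alternative 10; Agent 2 gets 10, best alternative 4. No profitable deviation — NE.
(U, Y): Agent 1 can switch to M (7 → 11). Not NE.
(M, X): Agent 1 can switch to U (9 → 11). Not NE.
(M, Y): Agent 1 gets 11, best alternative 7; Agent 2 gets 8, best alternative 2. No profitable deviation — NE.
(D, X): Agent 1 can switch to U (10 → 11). Not NE.
(D, Y): Agent 1 can switch to U (4 → 7). Not NE.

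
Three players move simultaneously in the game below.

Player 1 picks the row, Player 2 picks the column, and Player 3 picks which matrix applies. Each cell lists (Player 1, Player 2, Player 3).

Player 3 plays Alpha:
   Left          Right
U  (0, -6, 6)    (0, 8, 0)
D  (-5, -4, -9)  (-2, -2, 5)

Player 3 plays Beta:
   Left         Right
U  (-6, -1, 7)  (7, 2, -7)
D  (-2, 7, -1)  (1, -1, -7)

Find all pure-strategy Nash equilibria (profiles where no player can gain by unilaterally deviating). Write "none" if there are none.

Player 1 against (Left, Alpha): payoffs 0, -5 → best response U.
Player 1 against (Left, Beta): payoffs -6, -2 → best response D.
Player 1 against (Right, Alpha): payoffs 0, -2 → best response U.
Player 1 against (Right, Beta): payoffs 7, 1 → best response U.
Player 2 against (U, Alpha): payoffs -6, 8 → best response Right.
Player 2 against (U, Beta): payoffs -1, 2 → best response Right.
Player 2 against (D, Alpha): payoffs -4, -2 → best response Right.
Player 2 against (D, Beta): payoffs 7, -1 → best response Left.
Player 3 against (U, Left): payoffs 6, 7 → best response Beta.
Player 3 against (U, Right): payoffs 0, -7 → best response Alpha.
Player 3 against (D, Left): payoffs -9, -1 → best response Beta.
Player 3 against (D, Right): payoffs 5, -7 → best response Alpha.
Mutual best responses: (U, Right, Alpha); (D, Left, Beta).

(U, Right, Alpha), (D, Left, Beta)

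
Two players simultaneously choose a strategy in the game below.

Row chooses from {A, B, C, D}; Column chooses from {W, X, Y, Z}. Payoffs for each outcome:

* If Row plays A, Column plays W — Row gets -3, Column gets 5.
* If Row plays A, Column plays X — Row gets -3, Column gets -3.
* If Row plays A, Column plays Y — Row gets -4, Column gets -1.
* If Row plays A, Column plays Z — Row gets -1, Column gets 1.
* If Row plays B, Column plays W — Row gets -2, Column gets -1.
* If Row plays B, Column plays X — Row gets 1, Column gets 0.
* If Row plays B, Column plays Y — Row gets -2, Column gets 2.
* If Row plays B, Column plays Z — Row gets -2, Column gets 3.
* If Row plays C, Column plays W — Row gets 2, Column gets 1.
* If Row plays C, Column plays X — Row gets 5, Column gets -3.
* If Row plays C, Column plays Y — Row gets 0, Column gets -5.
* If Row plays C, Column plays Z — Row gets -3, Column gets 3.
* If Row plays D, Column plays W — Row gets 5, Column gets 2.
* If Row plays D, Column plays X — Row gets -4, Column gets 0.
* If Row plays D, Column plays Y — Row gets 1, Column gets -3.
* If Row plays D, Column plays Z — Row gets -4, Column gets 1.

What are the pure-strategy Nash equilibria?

The unique pure-strategy Nash equilibrium is (D, W).

For each player, find the best response to each opponent profile; mutual best responses are the pure NE.
Row against W: payoffs -3, -2, 2, 5 → best response D.
Row against X: payoffs -3, 1, 5, -4 → best response C.
Row against Y: payoffs -4, -2, 0, 1 → best response D.
Row against Z: payoffs -1, -2, -3, -4 → best response A.
Column against A: payoffs 5, -3, -1, 1 → best response W.
Column against B: payoffs -1, 0, 2, 3 → best response Z.
Column against C: payoffs 1, -3, -5, 3 → best response Z.
Column against D: payoffs 2, 0, -3, 1 → best response W.
Mutual best responses: (D, W).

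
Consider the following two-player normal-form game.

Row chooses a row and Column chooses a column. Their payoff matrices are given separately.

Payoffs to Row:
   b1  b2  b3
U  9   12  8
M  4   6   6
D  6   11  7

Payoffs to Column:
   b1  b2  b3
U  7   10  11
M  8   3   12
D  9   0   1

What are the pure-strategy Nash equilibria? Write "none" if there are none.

Pure NE: (U, b3)

For each strategy profile, look for a profitable unilateral deviation.
(U, b1): Column can switch to b2 (7 → 10). Not NE.
(U, b2): Column can switch to b3 (10 → 11). Not NE.
(U, b3): Row gets 8, best alternative 7; Column gets 11, best alternative 10. No profitable deviation — NE.
(M, b1): Row can switch to U (4 → 9). Not NE.
(M, b2): Row can switch to U (6 → 12). Not NE.
(M, b3): Row can switch to U (6 → 8). Not NE.
(D, b1): Row can switch to U (6 → 9). Not NE.
(D, b2): Row can switch to U (11 → 12). Not NE.
(D, b3): Row can switch to U (7 → 8). Not NE.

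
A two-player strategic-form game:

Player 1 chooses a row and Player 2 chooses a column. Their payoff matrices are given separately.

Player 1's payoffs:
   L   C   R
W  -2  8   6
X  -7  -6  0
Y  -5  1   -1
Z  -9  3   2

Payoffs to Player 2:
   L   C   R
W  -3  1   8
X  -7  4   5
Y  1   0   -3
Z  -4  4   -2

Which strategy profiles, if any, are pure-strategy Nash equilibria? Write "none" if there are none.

(W, L): Player 2 can switch to C (-3 → 1). Not NE.
(W, C): Player 2 can switch to R (1 → 8). Not NE.
(W, R): Player 1 gets 6, best alternative 2; Player 2 gets 8, best alternative 1. No profitable deviation — NE.
(X, L): Player 1 can switch to W (-7 → -2). Not NE.
(X, C): Player 1 can switch to W (-6 → 8). Not NE.
(X, R): Player 1 can switch to W (0 → 6). Not NE.
(Y, L): Player 1 can switch to W (-5 → -2). Not NE.
(Y, C): Player 1 can switch to W (1 → 8). Not NE.
(Y, R): Player 1 can switch to W (-1 → 6). Not NE.
(Z, L): Player 1 can switch to W (-9 → -2). Not NE.
(Z, C): Player 1 can switch to W (3 → 8). Not NE.
(The remaining 1 profile has a profitable deviation by the same check.)

The unique pure-strategy Nash equilibrium is (W, R).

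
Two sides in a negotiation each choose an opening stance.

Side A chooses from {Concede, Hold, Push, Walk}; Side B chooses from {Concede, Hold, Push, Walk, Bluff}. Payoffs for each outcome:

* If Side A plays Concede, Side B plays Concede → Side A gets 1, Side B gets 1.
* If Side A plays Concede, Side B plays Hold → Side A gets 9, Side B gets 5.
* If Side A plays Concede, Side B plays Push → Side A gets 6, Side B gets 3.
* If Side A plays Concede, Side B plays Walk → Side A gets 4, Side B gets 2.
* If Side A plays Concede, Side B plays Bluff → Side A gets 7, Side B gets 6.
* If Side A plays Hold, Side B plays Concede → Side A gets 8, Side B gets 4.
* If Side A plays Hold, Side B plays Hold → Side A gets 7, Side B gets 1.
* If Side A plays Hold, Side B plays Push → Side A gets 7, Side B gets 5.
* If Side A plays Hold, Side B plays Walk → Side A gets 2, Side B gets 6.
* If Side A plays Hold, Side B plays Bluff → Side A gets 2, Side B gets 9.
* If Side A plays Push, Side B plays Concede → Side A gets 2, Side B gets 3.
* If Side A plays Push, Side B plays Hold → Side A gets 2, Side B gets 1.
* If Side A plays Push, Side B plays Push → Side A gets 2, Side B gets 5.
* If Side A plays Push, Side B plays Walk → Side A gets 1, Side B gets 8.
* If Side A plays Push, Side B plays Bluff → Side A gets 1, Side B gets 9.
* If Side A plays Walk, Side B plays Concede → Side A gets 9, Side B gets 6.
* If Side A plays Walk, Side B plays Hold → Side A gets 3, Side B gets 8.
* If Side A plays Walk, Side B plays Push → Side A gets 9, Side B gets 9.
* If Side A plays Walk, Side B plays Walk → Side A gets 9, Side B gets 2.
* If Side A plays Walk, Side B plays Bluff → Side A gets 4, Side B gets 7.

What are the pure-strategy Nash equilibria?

The pure Nash equilibria are (Concede, Bluff), (Walk, Push).

Side A against Concede: payoffs 1, 8, 2, 9 → best response Walk.
Side A against Hold: payoffs 9, 7, 2, 3 → best response Concede.
Side A against Push: payoffs 6, 7, 2, 9 → best response Walk.
Side A against Walk: payoffs 4, 2, 1, 9 → best response Walk.
Side A against Bluff: payoffs 7, 2, 1, 4 → best response Concede.
Side B against Concede: payoffs 1, 5, 3, 2, 6 → best response Bluff.
Side B against Hold: payoffs 4, 1, 5, 6, 9 → best response Bluff.
Side B against Push: payoffs 3, 1, 5, 8, 9 → best response Bluff.
Side B against Walk: payoffs 6, 8, 9, 2, 7 → best response Push.
Mutual best responses: (Concede, Bluff); (Walk, Push).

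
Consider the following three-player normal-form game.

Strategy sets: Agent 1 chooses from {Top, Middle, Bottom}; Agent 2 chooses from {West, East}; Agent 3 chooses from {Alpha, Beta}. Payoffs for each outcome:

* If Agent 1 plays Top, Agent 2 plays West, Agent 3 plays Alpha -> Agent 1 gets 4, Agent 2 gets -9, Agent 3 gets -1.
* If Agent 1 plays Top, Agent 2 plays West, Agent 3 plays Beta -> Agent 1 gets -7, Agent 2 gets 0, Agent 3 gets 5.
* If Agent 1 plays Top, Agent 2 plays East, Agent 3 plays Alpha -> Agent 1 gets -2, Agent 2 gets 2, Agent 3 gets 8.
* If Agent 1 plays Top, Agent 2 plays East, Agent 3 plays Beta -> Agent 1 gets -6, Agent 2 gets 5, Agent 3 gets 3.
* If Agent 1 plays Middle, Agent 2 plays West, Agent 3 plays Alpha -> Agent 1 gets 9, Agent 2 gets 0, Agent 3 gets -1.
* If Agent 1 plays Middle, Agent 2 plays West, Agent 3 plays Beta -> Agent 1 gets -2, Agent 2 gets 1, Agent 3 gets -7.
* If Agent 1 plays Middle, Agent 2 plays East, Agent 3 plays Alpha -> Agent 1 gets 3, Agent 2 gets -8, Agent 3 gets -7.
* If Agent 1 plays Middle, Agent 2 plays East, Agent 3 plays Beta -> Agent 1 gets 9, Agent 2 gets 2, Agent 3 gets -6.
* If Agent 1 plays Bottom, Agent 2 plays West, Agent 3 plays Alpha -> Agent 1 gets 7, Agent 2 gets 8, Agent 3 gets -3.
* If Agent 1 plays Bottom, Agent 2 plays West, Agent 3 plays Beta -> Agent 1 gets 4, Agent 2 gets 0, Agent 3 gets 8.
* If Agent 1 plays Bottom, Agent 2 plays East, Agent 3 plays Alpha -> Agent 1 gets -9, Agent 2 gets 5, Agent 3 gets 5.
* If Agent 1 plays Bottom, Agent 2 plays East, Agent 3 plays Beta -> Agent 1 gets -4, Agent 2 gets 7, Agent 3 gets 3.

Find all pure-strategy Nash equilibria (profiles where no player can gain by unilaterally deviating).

For each strategy profile, look for a profitable unilateral deviation.
(Top, West, Alpha): Agent 1 can switch to Middle (4 → 9). Not NE.
(Top, West, Beta): Agent 1 can switch to Middle (-7 → -2). Not NE.
(Top, East, Alpha): Agent 1 can switch to Middle (-2 → 3). Not NE.
(Top, East, Beta): Agent 1 can switch to Middle (-6 → 9). Not NE.
(Middle, West, Alpha): Agent 1 gets 9, best alternative 7; Agent 2 gets 0, best alternative -8; Agent 3 gets -1, best alternative -7. No profitable deviation — NE.
(Middle, West, Beta): Agent 1 can switch to Bottom (-2 → 4). Not NE.
(Middle, East, Alpha): Agent 2 can switch to West (-8 → 0). Not NE.
(Middle, East, Beta): Agent 1 gets 9, best alternative -4; Agent 2 gets 2, best alternative 1; Agent 3 gets -6, best alternative -7. No profitable deviation — NE.
(Bottom, West, Alpha): Agent 1 can switch to Middle (7 → 9). Not NE.
(Bottom, West, Beta): Agent 2 can switch to East (0 → 7). Not NE.
(Bottom, East, Alpha): Agent 1 can switch to Top (-9 → -2). Not NE.
(Bottom, East, Beta): Agent 1 can switch to Middle (-4 → 9). Not NE.

Pure-strategy Nash equilibria: (Middle, West, Alpha); (Middle, East, Beta)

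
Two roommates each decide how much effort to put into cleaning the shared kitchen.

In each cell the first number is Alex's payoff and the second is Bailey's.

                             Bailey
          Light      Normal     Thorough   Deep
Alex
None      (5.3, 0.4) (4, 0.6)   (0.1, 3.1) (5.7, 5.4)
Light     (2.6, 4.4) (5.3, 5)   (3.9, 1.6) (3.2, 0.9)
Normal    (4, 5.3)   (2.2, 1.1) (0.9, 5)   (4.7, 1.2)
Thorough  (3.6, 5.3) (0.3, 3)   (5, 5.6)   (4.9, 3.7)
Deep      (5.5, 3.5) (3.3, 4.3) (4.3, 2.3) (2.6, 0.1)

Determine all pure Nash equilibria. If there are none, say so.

For each strategy profile, look for a profitable unilateral deviation.
(None, Light): Alex can switch to Deep (5.3 → 5.5). Not NE.
(None, Normal): Alex can switch to Light (4 → 5.3). Not NE.
(None, Thorough): Alex can switch to Light (0.1 → 3.9). Not NE.
(None, Deep): Alex gets 5.7, best alternative 4.9; Bailey gets 5.4, best alternative 3.1. No profitable deviation — NE.
(Light, Light): Alex can switch to None (2.6 → 5.3). Not NE.
(Light, Normal): Alex gets 5.3, best alternative 4; Bailey gets 5, best alternative 4.4. No profitable deviation — NE.
(Light, Thorough): Alex can switch to Thorough (3.9 → 5). Not NE.
(Light, Deep): Alex can switch to None (3.2 → 5.7). Not NE.
(Normal, Light): Alex can switch to None (4 → 5.3). Not NE.
(Normal, Normal): Alex can switch to None (2.2 → 4). Not NE.
(Thorough, Thorough): Alex gets 5, best alternative 4.3; Bailey gets 5.6, best alternative 5.3. No profitable deviation — NE.
(The remaining 9 profiles each have a profitable deviation by the same check.)

Pure-strategy Nash equilibria: (None, Deep); (Light, Normal); (Thorough, Thorough)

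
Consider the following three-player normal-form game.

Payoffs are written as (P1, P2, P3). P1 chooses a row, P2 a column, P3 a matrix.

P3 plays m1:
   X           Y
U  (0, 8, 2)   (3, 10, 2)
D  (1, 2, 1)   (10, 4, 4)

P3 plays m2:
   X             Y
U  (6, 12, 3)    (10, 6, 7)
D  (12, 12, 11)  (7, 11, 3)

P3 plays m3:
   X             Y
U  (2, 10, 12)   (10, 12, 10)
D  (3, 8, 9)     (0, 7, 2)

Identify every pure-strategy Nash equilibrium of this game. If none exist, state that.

Check each profile: it is a Nash equilibrium iff no player can strictly gain by switching unilaterally.
(U, X, m1): P1 can switch to D (0 → 1). Not NE.
(U, X, m2): P1 can switch to D (6 → 12). Not NE.
(U, X, m3): P1 can switch to D (2 → 3). Not NE.
(U, Y, m1): P1 can switch to D (3 → 10). Not NE.
(U, Y, m2): P2 can switch to X (6 → 12). Not NE.
(U, Y, m3): P1 gets 10, best alternative 0; P2 gets 12, best alternative 10; P3 gets 10, best alternative 7. No profitable deviation — NE.
(D, X, m1): P2 can switch to Y (2 → 4). Not NE.
(D, X, m2): P1 gets 12, best alternative 6; P2 gets 12, best alternative 11; P3 gets 11, best alternative 9. No profitable deviation — NE.
(D, X, m3): P3 can switch to m2 (9 → 11). Not NE.
(D, Y, m1): P1 gets 10, best alternative 3; P2 gets 4, best alternative 2; P3 gets 4, best alternative 3. No profitable deviation — NE.
(D, Y, m2): P1 can switch to U (7 → 10). Not NE.
(D, Y, m3): P1 can switch to U (0 → 10). Not NE.

(U, Y, m3), (D, X, m2), (D, Y, m1)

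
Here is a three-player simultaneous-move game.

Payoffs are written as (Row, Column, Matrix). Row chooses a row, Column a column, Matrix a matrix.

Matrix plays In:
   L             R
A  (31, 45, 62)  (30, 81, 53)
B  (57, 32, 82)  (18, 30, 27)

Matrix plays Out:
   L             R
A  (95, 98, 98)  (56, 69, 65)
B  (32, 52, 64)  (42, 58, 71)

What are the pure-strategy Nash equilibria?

(A, L, In): Row can switch to B (31 → 57). Not NE.
(A, L, Out): Row gets 95, best alternative 32; Column gets 98, best alternative 69; Matrix gets 98, best alternative 62. No profitable deviation — NE.
(A, R, In): Matrix can switch to Out (53 → 65). Not NE.
(A, R, Out): Column can switch to L (69 → 98). Not NE.
(B, L, In): Row gets 57, best alternative 31; Column gets 32, best alternative 30; Matrix gets 82, best alternative 64. No profitable deviation — NE.
(B, L, Out): Row can switch to A (32 → 95). Not NE.
(B, R, In): Row can switch to A (18 → 30). Not NE.
(B, R, Out): Row can switch to A (42 → 56). Not NE.

(A, L, Out), (B, L, In)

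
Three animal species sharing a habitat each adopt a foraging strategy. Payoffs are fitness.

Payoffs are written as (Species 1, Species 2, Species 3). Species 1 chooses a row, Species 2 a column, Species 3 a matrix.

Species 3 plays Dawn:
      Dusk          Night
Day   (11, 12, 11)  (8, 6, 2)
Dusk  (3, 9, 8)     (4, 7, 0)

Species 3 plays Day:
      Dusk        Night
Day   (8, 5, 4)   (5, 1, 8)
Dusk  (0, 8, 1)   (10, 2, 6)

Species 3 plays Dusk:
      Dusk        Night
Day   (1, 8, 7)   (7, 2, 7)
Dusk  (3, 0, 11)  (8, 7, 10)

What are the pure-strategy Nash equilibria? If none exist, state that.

(Day, Dusk, Dawn); (Dusk, Night, Dusk)

For each strategy profile, look for a profitable unilateral deviation.
(Day, Dusk, Dawn): Species 1 gets 11, best alternative 3; Species 2 gets 12, best alternative 6; Species 3 gets 11, best alternative 7. No profitable deviation — NE.
(Day, Dusk, Day): Species 3 can switch to Dawn (4 → 11). Not NE.
(Day, Dusk, Dusk): Species 1 can switch to Dusk (1 → 3). Not NE.
(Day, Night, Dawn): Species 2 can switch to Dusk (6 → 12). Not NE.
(Day, Night, Day): Species 1 can switch to Dusk (5 → 10). Not NE.
(Day, Night, Dusk): Species 1 can switch to Dusk (7 → 8). Not NE.
(Dusk, Dusk, Dawn): Species 1 can switch to Day (3 → 11). Not NE.
(Dusk, Dusk, Day): Species 1 can switch to Day (0 → 8). Not NE.
(Dusk, Dusk, Dusk): Species 2 can switch to Night (0 → 7). Not NE.
(Dusk, Night, Dawn): Species 1 can switch to Day (4 → 8). Not NE.
(Dusk, Night, Day): Species 2 can switch to Dusk (2 → 8). Not NE.
(Dusk, Night, Dusk): Species 1 gets 8, best alternative 7; Species 2 gets 7, best alternative 0; Species 3 gets 10, best alternative 6. No profitable deviation — NE.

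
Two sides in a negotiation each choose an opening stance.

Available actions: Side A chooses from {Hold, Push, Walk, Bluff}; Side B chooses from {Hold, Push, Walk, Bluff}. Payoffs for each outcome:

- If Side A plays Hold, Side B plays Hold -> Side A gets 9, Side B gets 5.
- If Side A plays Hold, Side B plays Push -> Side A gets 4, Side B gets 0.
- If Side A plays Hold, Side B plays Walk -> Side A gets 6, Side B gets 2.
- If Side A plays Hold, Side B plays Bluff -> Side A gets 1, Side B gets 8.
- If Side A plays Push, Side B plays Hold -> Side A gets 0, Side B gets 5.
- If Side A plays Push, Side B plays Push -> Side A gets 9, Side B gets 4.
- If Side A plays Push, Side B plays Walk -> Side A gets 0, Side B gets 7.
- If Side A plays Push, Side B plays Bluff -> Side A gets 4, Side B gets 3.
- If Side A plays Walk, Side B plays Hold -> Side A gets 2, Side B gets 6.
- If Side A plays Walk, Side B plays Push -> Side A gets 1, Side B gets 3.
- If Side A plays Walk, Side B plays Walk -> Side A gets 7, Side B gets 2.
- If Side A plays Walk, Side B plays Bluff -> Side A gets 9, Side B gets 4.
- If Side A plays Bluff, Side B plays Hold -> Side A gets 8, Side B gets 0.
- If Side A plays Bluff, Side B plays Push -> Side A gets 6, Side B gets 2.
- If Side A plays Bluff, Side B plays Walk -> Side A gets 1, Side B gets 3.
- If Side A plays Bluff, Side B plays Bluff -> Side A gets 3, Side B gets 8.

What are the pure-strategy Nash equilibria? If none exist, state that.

Check each profile: it is a Nash equilibrium iff no player can strictly gain by switching unilaterally.
(Hold, Hold): Side B can switch to Bluff (5 → 8). Not NE.
(Hold, Push): Side A can switch to Push (4 → 9). Not NE.
(Hold, Walk): Side A can switch to Walk (6 → 7). Not NE.
(Hold, Bluff): Side A can switch to Push (1 → 4). Not NE.
(Push, Hold): Side A can switch to Hold (0 → 9). Not NE.
(Push, Push): Side B can switch to Hold (4 → 5). Not NE.
(Push, Walk): Side A can switch to Hold (0 → 6). Not NE.
(Push, Bluff): Side A can switch to Walk (4 → 9). Not NE.
(The remaining 8 profiles each have a profitable deviation by the same check.)

none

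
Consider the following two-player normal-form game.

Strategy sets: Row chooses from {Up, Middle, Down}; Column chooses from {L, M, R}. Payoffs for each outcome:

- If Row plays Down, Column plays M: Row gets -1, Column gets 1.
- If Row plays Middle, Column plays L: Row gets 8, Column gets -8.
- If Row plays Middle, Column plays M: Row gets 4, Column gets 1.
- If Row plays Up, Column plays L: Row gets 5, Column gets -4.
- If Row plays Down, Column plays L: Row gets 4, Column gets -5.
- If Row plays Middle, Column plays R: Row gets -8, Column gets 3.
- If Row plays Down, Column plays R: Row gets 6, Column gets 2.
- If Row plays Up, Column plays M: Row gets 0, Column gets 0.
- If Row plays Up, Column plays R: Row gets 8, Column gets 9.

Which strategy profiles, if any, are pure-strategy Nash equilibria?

Row against L: payoffs 5, 8, 4 → best response Middle.
Row against M: payoffs 0, 4, -1 → best response Middle.
Row against R: payoffs 8, -8, 6 → best response Up.
Column against Up: payoffs -4, 0, 9 → best response R.
Column against Middle: payoffs -8, 1, 3 → best response R.
Column against Down: payoffs -5, 1, 2 → best response R.
Mutual best responses: (Up, R).

The unique pure-strategy Nash equilibrium is (Up, R).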